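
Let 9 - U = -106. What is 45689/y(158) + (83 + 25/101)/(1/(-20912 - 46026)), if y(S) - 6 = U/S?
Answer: -597542925290/107363 ≈ -5.5656e+6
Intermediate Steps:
U = 115 (U = 9 - 1*(-106) = 9 + 106 = 115)
y(S) = 6 + 115/S
45689/y(158) + (83 + 25/101)/(1/(-20912 - 46026)) = 45689/(6 + 115/158) + (83 + 25/101)/(1/(-20912 - 46026)) = 45689/(6 + 115*(1/158)) + (83 + (1/101)*25)/(1/(-66938)) = 45689/(6 + 115/158) + (83 + 25/101)/(-1/66938) = 45689/(1063/158) + (8408/101)*(-66938) = 45689*(158/1063) - 562814704/101 = 7218862/1063 - 562814704/101 = -597542925290/107363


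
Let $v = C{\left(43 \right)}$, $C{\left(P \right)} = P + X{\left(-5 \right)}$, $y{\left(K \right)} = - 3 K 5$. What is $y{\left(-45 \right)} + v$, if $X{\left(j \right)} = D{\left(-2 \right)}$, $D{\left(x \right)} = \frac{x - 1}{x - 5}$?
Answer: $\frac{5029}{7} \approx 718.43$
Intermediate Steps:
$D{\left(x \right)} = \frac{-1 + x}{-5 + x}$
$X{\left(j \right)} = \frac{3}{7}$ ($X{\left(j \right)} = \frac{-1 - 2}{-5 - 2} = \frac{1}{-7} \left(-3\right) = \left(- \frac{1}{7}\right) \left(-3\right) = \frac{3}{7}$)
$y{\left(K \right)} = - 15 K$
$C{\left(P \right)} = \frac{3}{7} + P$ ($C{\left(P \right)} = P + \frac{3}{7} = \frac{3}{7} + P$)
$v = \frac{304}{7}$ ($v = \frac{3}{7} + 43 = \frac{304}{7} \approx 43.429$)
$y{\left(-45 \right)} + v = \left(-15\right) \left(-45\right) + \frac{304}{7} = 675 + \frac{304}{7} = \frac{5029}{7}$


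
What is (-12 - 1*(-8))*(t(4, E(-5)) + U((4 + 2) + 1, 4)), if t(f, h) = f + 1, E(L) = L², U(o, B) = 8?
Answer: -52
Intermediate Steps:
t(f, h) = 1 + f
(-12 - 1*(-8))*(t(4, E(-5)) + U((4 + 2) + 1, 4)) = (-12 - 1*(-8))*((1 + 4) + 8) = (-12 + 8)*(5 + 8) = -4*13 = -52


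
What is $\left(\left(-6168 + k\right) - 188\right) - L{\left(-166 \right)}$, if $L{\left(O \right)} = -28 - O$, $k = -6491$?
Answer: $-12985$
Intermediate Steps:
$\left(\left(-6168 + k\right) - 188\right) - L{\left(-166 \right)} = \left(\left(-6168 - 6491\right) - 188\right) - \left(-28 - -166\right) = \left(-12659 - 188\right) - \left(-28 + 166\right) = -12847 - 138 = -12985$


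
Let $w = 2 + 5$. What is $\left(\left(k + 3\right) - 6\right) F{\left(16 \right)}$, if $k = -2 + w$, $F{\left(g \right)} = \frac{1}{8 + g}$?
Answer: $\frac{1}{12} \approx 0.083333$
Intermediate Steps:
$w = 7$
$k = 5$ ($k = -2 + 7 = 5$)
$\left(\left(k + 3\right) - 6\right) F{\left(16 \right)} = \frac{\left(5 + 3\right) - 6}{8 + 16} = \frac{8 - 6}{24} = 2 \cdot \frac{1}{24} = \frac{1}{12}$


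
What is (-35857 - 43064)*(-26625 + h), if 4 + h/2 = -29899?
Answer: 6821220951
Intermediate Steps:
h = -59806 (h = -8 + 2*(-29899) = -8 - 59798 = -59806)
(-35857 - 43064)*(-26625 + h) = (-35857 - 43064)*(-26625 - 59806) = -78921*(-86431) = 6821220951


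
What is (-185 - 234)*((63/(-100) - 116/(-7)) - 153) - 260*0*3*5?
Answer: 40199279/700 ≈ 57428.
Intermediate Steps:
(-185 - 234)*((63/(-100) - 116/(-7)) - 153) - 260*0*3*5 = -419*((63*(-1/100) - 116*(-⅐)) - 153) - 0*5 = -419*((-63/100 + 116/7) - 153) - 260*0 = -419*(11159/700 - 153) + 0 = -419*(-95941/700) + 0 = 40199279/700 + 0 = 40199279/700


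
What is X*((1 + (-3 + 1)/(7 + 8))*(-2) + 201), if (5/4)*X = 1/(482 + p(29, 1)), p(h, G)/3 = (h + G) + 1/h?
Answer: 346724/1244325 ≈ 0.27864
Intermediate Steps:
p(h, G) = 3*G + 3*h + 3/h (p(h, G) = 3*((h + G) + 1/h) = 3*((G + h) + 1/h) = 3*(G + h + 1/h) = 3*G + 3*h + 3/h)
X = 116/82955 (X = 4/(5*(482 + 3*(1 + 29*(1 + 29))/29)) = 4/(5*(482 + 3*(1/29)*(1 + 29*30))) = 4/(5*(482 + 3*(1/29)*(1 + 870))) = 4/(5*(482 + 3*(1/29)*871)) = 4/(5*(482 + 2613/29)) = 4/(5*(16591/29)) = (4/5)*(29/16591) = 116/82955 ≈ 0.0013983)
X*((1 + (-3 + 1)/(7 + 8))*(-2) + 201) = 116*((1 + (-3 + 1)/(7 + 8))*(-2) + 201)/82955 = 116*((1 - 2/15)*(-2) + 201)/82955 = 116*((13/15)*(-2) + 201)/82955 = 116*(-26/15 + 201)/82955 = (116/82955)*(2989/15) = 346724/1244325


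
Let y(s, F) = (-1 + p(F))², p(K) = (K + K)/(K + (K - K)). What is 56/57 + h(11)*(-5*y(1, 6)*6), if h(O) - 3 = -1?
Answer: -3364/57 ≈ -59.018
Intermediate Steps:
p(K) = 2 (p(K) = (2*K)/(K + 0) = (2*K)/K = 2)
y(s, F) = 1 (y(s, F) = (-1 + 2)² = 1² = 1)
h(O) = 2 (h(O) = 3 - 1 = 2)
56/57 + h(11)*(-5*y(1, 6)*6) = 56/57 + 2*(-5*1*6) = 56*(1/57) + 2*(-5*6) = 56/57 + 2*(-30) = 56/57 - 60 = -3364/57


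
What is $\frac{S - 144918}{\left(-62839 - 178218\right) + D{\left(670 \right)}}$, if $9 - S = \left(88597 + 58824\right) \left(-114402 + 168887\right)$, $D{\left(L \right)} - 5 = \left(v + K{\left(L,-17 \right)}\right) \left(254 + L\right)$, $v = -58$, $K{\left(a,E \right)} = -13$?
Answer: $\frac{4016189047}{153328} \approx 26193.0$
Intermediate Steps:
$D{\left(L \right)} = -18029 - 71 L$ ($D{\left(L \right)} = 5 + \left(-58 - 13\right) \left(254 + L\right) = 5 - 71 \left(254 + L\right) = 5 - \left(18034 + 71 L\right) = -18029 - 71 L$)
$S = -8032233176$ ($S = 9 - \left(88597 + 58824\right) \left(-114402 + 168887\right) = 9 - 147421 \cdot 54485 = 9 - 8032233185 = -8032233176$)
$\frac{S - 144918}{\left(-62839 - 178218\right) + D{\left(670 \right)}} = \frac{-8032233176 - 144918}{\left(-62839 - 178218\right) - 65599} = - \frac{8032378094}{\left(-62839 - 178218\right) - 65599} = - \frac{8032378094}{-241057 - 65599} = - \frac{8032378094}{-306656} = \left(-8032378094\right) \left(- \frac{1}{306656}\right) = \frac{4016189047}{153328}$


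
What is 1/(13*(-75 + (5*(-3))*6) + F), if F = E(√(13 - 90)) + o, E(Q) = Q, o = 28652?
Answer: 26507/702621126 - I*√77/702621126 ≈ 3.7726e-5 - 1.2489e-8*I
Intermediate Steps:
F = 28652 + I*√77 (F = √(13 - 90) + 28652 = √(-77) + 28652 = I*√77 + 28652 = 28652 + I*√77 ≈ 28652.0 + 8.775*I)
1/(13*(-75 + (5*(-3))*6) + F) = 1/(13*(-75 + (5*(-3))*6) + (28652 + I*√77)) = 1/(13*(-75 - 15*6) + (28652 + I*√77)) = 1/(13*(-75 - 90) + (28652 + I*√77)) = 1/(13*(-165) + (28652 + I*√77)) = 1/(-2145 + (28652 + I*√77)) = 1/(26507 + I*√77)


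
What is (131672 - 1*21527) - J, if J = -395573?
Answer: 505718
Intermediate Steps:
(131672 - 1*21527) - J = (131672 - 1*21527) - 1*(-395573) = (131672 - 21527) + 395573 = 110145 + 395573 = 505718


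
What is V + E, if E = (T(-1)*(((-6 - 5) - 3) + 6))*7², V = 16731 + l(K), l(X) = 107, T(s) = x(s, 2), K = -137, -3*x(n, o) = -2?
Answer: 49730/3 ≈ 16577.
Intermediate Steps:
x(n, o) = ⅔ (x(n, o) = -⅓*(-2) = ⅔)
T(s) = ⅔
V = 16838 (V = 16731 + 107 = 16838)
E = -784/3 (E = (2*(((-6 - 5) - 3) + 6)/3)*7² = (2*((-11 - 3) + 6)/3)*49 = (2*(-14 + 6)/3)*49 = ((⅔)*(-8))*49 = -16/3*49 = -784/3 ≈ -261.33)
V + E = 16838 - 784/3 = 49730/3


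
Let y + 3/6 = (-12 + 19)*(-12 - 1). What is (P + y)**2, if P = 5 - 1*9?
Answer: 36481/4 ≈ 9120.3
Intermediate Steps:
y = -183/2 (y = -1/2 + (-12 + 19)*(-12 - 1) = -1/2 + 7*(-13) = -1/2 - 91 = -183/2 ≈ -91.500)
P = -4 (P = 5 - 9 = -4)
(P + y)**2 = (-4 - 183/2)**2 = (-191/2)**2 = 36481/4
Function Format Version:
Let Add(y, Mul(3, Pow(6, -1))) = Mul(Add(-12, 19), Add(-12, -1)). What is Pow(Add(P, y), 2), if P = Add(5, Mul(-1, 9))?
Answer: Rational(36481, 4) ≈ 9120.3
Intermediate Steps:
y = Rational(-183, 2) (y = Add(Rational(-1, 2), Mul(Add(-12, 19), Add(-12, -1))) = Add(Rational(-1, 2), Mul(7, -13)) = Add(Rational(-1, 2), -91) = Rational(-183, 2) ≈ -91.500)
P = -4 (P = Add(5, -9) = -4)
Pow(Add(P, y), 2) = Pow(Add(-4, Rational(-183, 2)), 2) = Pow(Rational(-191, 2), 2) = Rational(36481, 4)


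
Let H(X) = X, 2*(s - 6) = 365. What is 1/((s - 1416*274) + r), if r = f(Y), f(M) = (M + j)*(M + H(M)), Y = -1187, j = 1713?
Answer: -2/3273039 ≈ -6.1105e-7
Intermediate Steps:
s = 377/2 (s = 6 + (1/2)*365 = 6 + 365/2 = 377/2 ≈ 188.50)
f(M) = 2*M*(1713 + M) (f(M) = (M + 1713)*(M + M) = (1713 + M)*(2*M) = 2*M*(1713 + M))
r = -1248724 (r = 2*(-1187)*(1713 - 1187) = 2*(-1187)*526 = -1248724)
1/((s - 1416*274) + r) = 1/((377/2 - 1416*274) - 1248724) = 1/((377/2 - 387984) - 1248724) = 1/(-775591/2 - 1248724) = 1/(-3273039/2) = -2/3273039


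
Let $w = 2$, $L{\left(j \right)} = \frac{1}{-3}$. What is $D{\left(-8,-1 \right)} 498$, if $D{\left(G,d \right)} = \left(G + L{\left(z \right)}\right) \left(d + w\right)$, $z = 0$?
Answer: $-4150$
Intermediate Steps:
$L{\left(j \right)} = - \frac{1}{3}$
$D{\left(G,d \right)} = \left(2 + d\right) \left(- \frac{1}{3} + G\right)$ ($D{\left(G,d \right)} = \left(G - \frac{1}{3}\right) \left(d + 2\right) = \left(- \frac{1}{3} + G\right) \left(2 + d\right) = \left(2 + d\right) \left(- \frac{1}{3} + G\right)$)
$D{\left(-8,-1 \right)} 498 = \left(- \frac{2}{3} + 2 \left(-8\right) - - \frac{1}{3} - -8\right) 498 = \left(- \frac{2}{3} - 16 + \frac{1}{3} + 8\right) 498 = \left(- \frac{25}{3}\right) 498 = -4150$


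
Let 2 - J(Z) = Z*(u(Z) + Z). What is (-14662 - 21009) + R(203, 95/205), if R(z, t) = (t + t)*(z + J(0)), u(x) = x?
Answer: -35481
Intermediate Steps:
J(Z) = 2 - 2*Z**2 (J(Z) = 2 - Z*(Z + Z) = 2 - Z*2*Z = 2 - 2*Z**2)
R(z, t) = 2*t*(2 + z) (R(z, t) = (t + t)*(z + (2 - 2*0**2)) = (2*t)*(z + (2 - 2*0)) = (2*t)*(z + (2 + 0)) = (2*t)*(z + 2) = (2*t)*(2 + z) = 2*t*(2 + z))
(-14662 - 21009) + R(203, 95/205) = (-14662 - 21009) + 2*(95/205)*(2 + 203) = -35671 + 2*(95*(1/205))*205 = -35671 + 2*(19/41)*205 = -35671 + 190 = -35481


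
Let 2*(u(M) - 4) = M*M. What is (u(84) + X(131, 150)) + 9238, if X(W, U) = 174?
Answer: 12944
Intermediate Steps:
u(M) = 4 + M²/2 (u(M) = 4 + (M*M)/2 = 4 + M²/2)
(u(84) + X(131, 150)) + 9238 = ((4 + (½)*84²) + 174) + 9238 = ((4 + (½)*7056) + 174) + 9238 = ((4 + 3528) + 174) + 9238 = (3532 + 174) + 9238 = 3706 + 9238 = 12944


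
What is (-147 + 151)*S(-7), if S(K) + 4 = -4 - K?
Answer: -4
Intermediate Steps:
S(K) = -8 - K (S(K) = -4 + (-4 - K) = -8 - K)
(-147 + 151)*S(-7) = (-147 + 151)*(-8 - 1*(-7)) = 4*(-8 + 7) = 4*(-1) = -4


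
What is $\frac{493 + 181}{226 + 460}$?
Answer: $\frac{337}{343} \approx 0.98251$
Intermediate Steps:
$\frac{493 + 181}{226 + 460} = \frac{674}{686} = 674 \cdot \frac{1}{686} = \frac{337}{343}$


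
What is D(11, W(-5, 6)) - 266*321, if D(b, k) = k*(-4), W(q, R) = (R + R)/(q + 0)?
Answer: -426882/5 ≈ -85376.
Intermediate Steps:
W(q, R) = 2*R/q (W(q, R) = (2*R)/q = 2*R/q)
D(b, k) = -4*k
D(11, W(-5, 6)) - 266*321 = -8*6/(-5) - 266*321 = -8*6*(-1)/5 - 85386 = -4*(-12/5) - 85386 = 48/5 - 85386 = -426882/5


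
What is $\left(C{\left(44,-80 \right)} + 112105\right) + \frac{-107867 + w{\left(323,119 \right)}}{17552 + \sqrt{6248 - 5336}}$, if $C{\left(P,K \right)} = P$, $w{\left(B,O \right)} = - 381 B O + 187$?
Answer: $\frac{2143188324394}{19254487} + \frac{14752177 \sqrt{57}}{77017948} \approx 1.1131 \cdot 10^{5}$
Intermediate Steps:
$w{\left(B,O \right)} = 187 - 381 B O$ ($w{\left(B,O \right)} = - 381 B O + 187 = 187 - 381 B O$)
$\left(C{\left(44,-80 \right)} + 112105\right) + \frac{-107867 + w{\left(323,119 \right)}}{17552 + \sqrt{6248 - 5336}} = \left(44 + 112105\right) + \frac{-107867 + \left(187 - 123063 \cdot 119\right)}{17552 + \sqrt{6248 - 5336}} = 112149 + \frac{-107867 + \left(187 - 14644497\right)}{17552 + \sqrt{912}} = 112149 + \frac{-107867 - 14644310}{17552 + 4 \sqrt{57}} = 112149 - \frac{14752177}{17552 + 4 \sqrt{57}}$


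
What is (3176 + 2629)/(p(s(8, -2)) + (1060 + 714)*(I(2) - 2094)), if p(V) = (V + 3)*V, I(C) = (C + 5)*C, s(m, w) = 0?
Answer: -1161/737984 ≈ -0.0015732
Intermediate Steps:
I(C) = C*(5 + C) (I(C) = (5 + C)*C = C*(5 + C))
p(V) = V*(3 + V) (p(V) = (3 + V)*V = V*(3 + V))
(3176 + 2629)/(p(s(8, -2)) + (1060 + 714)*(I(2) - 2094)) = (3176 + 2629)/(0*(3 + 0) + (1060 + 714)*(2*(5 + 2) - 2094)) = 5805/(0*3 + 1774*(2*7 - 2094)) = 5805/(0 + 1774*(14 - 2094)) = 5805/(0 + 1774*(-2080)) = 5805/(0 - 3689920) = 5805/(-3689920) = 5805*(-1/3689920) = -1161/737984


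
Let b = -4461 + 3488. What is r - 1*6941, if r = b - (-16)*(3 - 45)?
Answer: -8586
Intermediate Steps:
b = -973
r = -1645 (r = -973 - (-16)*(3 - 45) = -973 - (-16)*(-42) = -973 - 1*672 = -973 - 672 = -1645)
r - 1*6941 = -1645 - 1*6941 = -1645 - 6941 = -8586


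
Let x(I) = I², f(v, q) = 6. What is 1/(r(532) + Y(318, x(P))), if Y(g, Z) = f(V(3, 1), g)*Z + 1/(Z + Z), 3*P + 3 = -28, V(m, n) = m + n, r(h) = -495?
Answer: 5766/839941 ≈ 0.0068648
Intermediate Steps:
P = -31/3 (P = -1 + (⅓)*(-28) = -1 - 28/3 = -31/3 ≈ -10.333)
Y(g, Z) = 1/(2*Z) + 6*Z (Y(g, Z) = 6*Z + 1/(Z + Z) = 6*Z + 1/(2*Z) = 1/(2*Z) + 6*Z)
1/(r(532) + Y(318, x(P))) = 1/(-495 + (1/(2*((-31/3)²)) + 6*(-31/3)²)) = 1/(-495 + (1/(2*(961/9)) + 6*(961/9))) = 1/(-495 + ((½)*(9/961) + 1922/3)) = 1/(-495 + (9/1922 + 1922/3)) = 1/(-495 + 3694111/5766) = 1/(839941/5766) = 5766/839941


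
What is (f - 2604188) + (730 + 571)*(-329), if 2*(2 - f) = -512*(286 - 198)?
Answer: -3009687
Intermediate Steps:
f = 22530 (f = 2 - (-256)*(286 - 198) = 2 - (-256)*88 = 2 - ½*(-45056) = 2 + 22528 = 22530)
(f - 2604188) + (730 + 571)*(-329) = (22530 - 2604188) + (730 + 571)*(-329) = -2581658 + 1301*(-329) = -2581658 - 428029 = -3009687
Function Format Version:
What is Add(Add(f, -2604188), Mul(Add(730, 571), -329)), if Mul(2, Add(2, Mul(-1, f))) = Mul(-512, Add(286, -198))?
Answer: -3009687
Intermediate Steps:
f = 22530 (f = Add(2, Mul(Rational(-1, 2), Mul(-512, Add(286, -198)))) = Add(2, Mul(Rational(-1, 2), Mul(-512, 88))) = Add(2, Mul(Rational(-1, 2), -45056)) = Add(2, 22528) = 22530)
Add(Add(f, -2604188), Mul(Add(730, 571), -329)) = Add(Add(22530, -2604188), Mul(Add(730, 571), -329)) = Add(-2581658, Mul(1301, -329)) = Add(-2581658, -428029) = -3009687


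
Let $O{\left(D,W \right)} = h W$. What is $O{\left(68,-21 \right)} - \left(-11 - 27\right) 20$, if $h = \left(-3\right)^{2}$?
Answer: $571$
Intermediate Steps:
$h = 9$
$O{\left(D,W \right)} = 9 W$
$O{\left(68,-21 \right)} - \left(-11 - 27\right) 20 = 9 \left(-21\right) - \left(-11 - 27\right) 20 = -189 - \left(-38\right) 20 = -189 - -760 = -189 + 760 = 571$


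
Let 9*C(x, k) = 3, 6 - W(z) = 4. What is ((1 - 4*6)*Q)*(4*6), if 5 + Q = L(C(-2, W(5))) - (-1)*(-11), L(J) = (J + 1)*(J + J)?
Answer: 25024/3 ≈ 8341.3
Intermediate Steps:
W(z) = 2 (W(z) = 6 - 1*4 = 6 - 4 = 2)
C(x, k) = 1/3 (C(x, k) = (1/9)*3 = 1/3)
L(J) = 2*J*(1 + J) (L(J) = (1 + J)*(2*J) = 2*J*(1 + J))
Q = -136/9 (Q = -5 + (2*(1/3)*(1 + 1/3) - (-1)*(-11)) = -5 + (2*(1/3)*(4/3) - 1*11) = -5 + (8/9 - 11) = -5 - 91/9 = -136/9 ≈ -15.111)
((1 - 4*6)*Q)*(4*6) = ((1 - 4*6)*(-136/9))*(4*6) = ((1 - 24)*(-136/9))*24 = -23*(-136/9)*24 = (3128/9)*24 = 25024/3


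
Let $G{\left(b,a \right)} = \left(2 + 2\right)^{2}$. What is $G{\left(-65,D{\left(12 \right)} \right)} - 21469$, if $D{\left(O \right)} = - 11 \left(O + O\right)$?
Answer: $-21453$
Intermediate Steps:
$D{\left(O \right)} = - 22 O$ ($D{\left(O \right)} = - 11 \cdot 2 O = - 22 O$)
$G{\left(b,a \right)} = 16$ ($G{\left(b,a \right)} = 4^{2} = 16$)
$G{\left(-65,D{\left(12 \right)} \right)} - 21469 = 16 - 21469 = -21453$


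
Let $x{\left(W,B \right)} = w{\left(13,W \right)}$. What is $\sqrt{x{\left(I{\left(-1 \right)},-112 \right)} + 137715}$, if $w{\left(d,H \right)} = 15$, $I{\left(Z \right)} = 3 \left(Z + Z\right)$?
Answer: $\sqrt{137730} \approx 371.12$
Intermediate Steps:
$I{\left(Z \right)} = 6 Z$ ($I{\left(Z \right)} = 3 \cdot 2 Z = 6 Z$)
$x{\left(W,B \right)} = 15$
$\sqrt{x{\left(I{\left(-1 \right)},-112 \right)} + 137715} = \sqrt{15 + 137715} = \sqrt{137730}$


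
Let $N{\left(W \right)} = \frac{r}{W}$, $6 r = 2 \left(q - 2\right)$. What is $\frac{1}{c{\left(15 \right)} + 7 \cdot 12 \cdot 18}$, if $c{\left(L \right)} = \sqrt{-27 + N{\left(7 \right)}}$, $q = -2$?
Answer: $\frac{31752}{48009595} - \frac{i \sqrt{11991}}{48009595} \approx 0.00066137 - 2.2809 \cdot 10^{-6} i$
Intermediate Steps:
$r = - \frac{4}{3}$ ($r = \frac{2 \left(-2 - 2\right)}{6} = \frac{2 \left(-4\right)}{6} = \frac{1}{6} \left(-8\right) = - \frac{4}{3} \approx -1.3333$)
$N{\left(W \right)} = - \frac{4}{3 W}$
$c{\left(L \right)} = \frac{i \sqrt{11991}}{21}$ ($c{\left(L \right)} = \sqrt{-27 - \frac{4}{3 \cdot 7}} = \sqrt{-27 - \frac{4}{21}} = \sqrt{- \frac{571}{21}} = \frac{i \sqrt{11991}}{21}$)
$\frac{1}{c{\left(15 \right)} + 7 \cdot 12 \cdot 18} = \frac{1}{\frac{i \sqrt{11991}}{21} + 7 \cdot 12 \cdot 18} = \frac{1}{\frac{i \sqrt{11991}}{21} + 84 \cdot 18} = \frac{1}{\frac{i \sqrt{11991}}{21} + 1512} = \frac{1}{1512 + \frac{i \sqrt{11991}}{21}}$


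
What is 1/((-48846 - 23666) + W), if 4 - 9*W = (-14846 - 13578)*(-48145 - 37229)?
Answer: -9/2427323180 ≈ -3.7078e-9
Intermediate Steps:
W = -2426670572/9 (W = 4/9 - (-14846 - 13578)*(-48145 - 37229)/9 = 4/9 - (-28424)*(-85374)/9 = 4/9 - 1/9*2426670576 = 4/9 - 269630064 = -2426670572/9 ≈ -2.6963e+8)
1/((-48846 - 23666) + W) = 1/((-48846 - 23666) - 2426670572/9) = 1/(-72512 - 2426670572/9) = 1/(-2427323180/9) = -9/2427323180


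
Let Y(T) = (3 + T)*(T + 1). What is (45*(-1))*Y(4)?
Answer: -1575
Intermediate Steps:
Y(T) = (1 + T)*(3 + T) (Y(T) = (3 + T)*(1 + T) = (1 + T)*(3 + T))
(45*(-1))*Y(4) = (45*(-1))*(3 + 4² + 4*4) = -45*(3 + 16 + 16) = -45*35 = -1575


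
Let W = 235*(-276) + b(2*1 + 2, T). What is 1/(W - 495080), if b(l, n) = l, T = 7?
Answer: -1/559936 ≈ -1.7859e-6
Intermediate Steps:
W = -64856 (W = 235*(-276) + (2*1 + 2) = -64860 + (2 + 2) = -64860 + 4 = -64856)
1/(W - 495080) = 1/(-64856 - 495080) = 1/(-559936) = -1/559936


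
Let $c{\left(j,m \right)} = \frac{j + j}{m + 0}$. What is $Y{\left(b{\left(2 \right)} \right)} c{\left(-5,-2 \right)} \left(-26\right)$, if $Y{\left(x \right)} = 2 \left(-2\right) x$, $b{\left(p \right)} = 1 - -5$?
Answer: $3120$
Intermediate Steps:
$b{\left(p \right)} = 6$ ($b{\left(p \right)} = 1 + 5 = 6$)
$c{\left(j,m \right)} = \frac{2 j}{m}$
$Y{\left(x \right)} = - 4 x$
$Y{\left(b{\left(2 \right)} \right)} c{\left(-5,-2 \right)} \left(-26\right) = \left(-4\right) 6 \cdot 2 \left(-5\right) \frac{1}{-2} \left(-26\right) = - 24 \cdot 2 \left(-5\right) \left(- \frac{1}{2}\right) \left(-26\right) = \left(-24\right) 5 \left(-26\right) = \left(-120\right) \left(-26\right) = 3120$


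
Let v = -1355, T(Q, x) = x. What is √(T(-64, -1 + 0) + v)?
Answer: 2*I*√339 ≈ 36.824*I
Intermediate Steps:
√(T(-64, -1 + 0) + v) = √((-1 + 0) - 1355) = √(-1 - 1355) = √(-1356) = 2*I*√339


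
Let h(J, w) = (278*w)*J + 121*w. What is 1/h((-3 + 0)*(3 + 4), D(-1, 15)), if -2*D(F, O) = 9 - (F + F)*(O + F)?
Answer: 2/211529 ≈ 9.4550e-6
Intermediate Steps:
D(F, O) = -9/2 + F*(F + O) (D(F, O) = -(9 - (F + F)*(O + F))/2 = -(9 - 2*F*(F + O))/2 = -9/2 + F*(F + O))
h(J, w) = 121*w + 278*J*w (h(J, w) = 278*J*w + 121*w = 121*w + 278*J*w)
1/h((-3 + 0)*(3 + 4), D(-1, 15)) = 1/((-9/2 + (-1)**2 - 1*15)*(121 + 278*((-3 + 0)*(3 + 4)))) = 1/((-9/2 + 1 - 15)*(121 + 278*(-3*7))) = 1/(-37*(121 + 278*(-21))/2) = 1/(-37*(121 - 5838)/2) = 1/(-37/2*(-5717)) = 1/(211529/2) = 2/211529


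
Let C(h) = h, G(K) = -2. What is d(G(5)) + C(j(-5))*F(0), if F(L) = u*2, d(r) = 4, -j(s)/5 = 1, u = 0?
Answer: 4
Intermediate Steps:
j(s) = -5 (j(s) = -5*1 = -5)
F(L) = 0 (F(L) = 0*2 = 0)
d(G(5)) + C(j(-5))*F(0) = 4 - 5*0 = 4 + 0 = 4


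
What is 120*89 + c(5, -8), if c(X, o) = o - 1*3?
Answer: 10669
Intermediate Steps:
c(X, o) = -3 + o (c(X, o) = o - 3 = -3 + o)
120*89 + c(5, -8) = 120*89 + (-3 - 8) = 10680 - 11 = 10669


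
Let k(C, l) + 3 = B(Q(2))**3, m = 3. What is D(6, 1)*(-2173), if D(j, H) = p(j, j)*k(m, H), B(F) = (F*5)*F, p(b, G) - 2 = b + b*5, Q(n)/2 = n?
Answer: -42277640278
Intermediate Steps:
Q(n) = 2*n
p(b, G) = 2 + 6*b (p(b, G) = 2 + (b + b*5) = 2 + (b + 5*b) = 2 + 6*b)
B(F) = 5*F**2 (B(F) = (5*F)*F = 5*F**2)
k(C, l) = 511997 (k(C, l) = -3 + (5*(2*2)**2)**3 = -3 + (5*4**2)**3 = -3 + (5*16)**3 = -3 + 80**3 = -3 + 512000 = 511997)
D(j, H) = 1023994 + 3071982*j (D(j, H) = (2 + 6*j)*511997 = 1023994 + 3071982*j)
D(6, 1)*(-2173) = (1023994 + 3071982*6)*(-2173) = (1023994 + 18431892)*(-2173) = 19455886*(-2173) = -42277640278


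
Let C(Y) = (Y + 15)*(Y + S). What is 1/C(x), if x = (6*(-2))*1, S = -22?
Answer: -1/102 ≈ -0.0098039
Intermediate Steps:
x = -12 (x = -12*1 = -12)
C(Y) = (-22 + Y)*(15 + Y) (C(Y) = (Y + 15)*(Y - 22) = (15 + Y)*(-22 + Y) = (-22 + Y)*(15 + Y))
1/C(x) = 1/(-330 + (-12)² - 7*(-12)) = 1/(-330 + 144 + 84) = 1/(-102) = -1/102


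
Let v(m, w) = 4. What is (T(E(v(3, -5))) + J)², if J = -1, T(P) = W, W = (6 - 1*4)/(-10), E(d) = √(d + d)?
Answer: 36/25 ≈ 1.4400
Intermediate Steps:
E(d) = √2*√d (E(d) = √(2*d) = √2*√d)
W = -⅕ (W = (6 - 4)*(-⅒) = 2*(-⅒) = -⅕ ≈ -0.20000)
T(P) = -⅕
(T(E(v(3, -5))) + J)² = (-⅕ - 1)² = (-6/5)² = 36/25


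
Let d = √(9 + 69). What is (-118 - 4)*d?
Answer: -122*√78 ≈ -1077.5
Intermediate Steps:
d = √78 ≈ 8.8318
(-118 - 4)*d = (-118 - 4)*√78 = -122*√78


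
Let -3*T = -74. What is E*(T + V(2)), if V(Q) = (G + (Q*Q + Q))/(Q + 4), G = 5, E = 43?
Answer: 2279/2 ≈ 1139.5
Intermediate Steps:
T = 74/3 (T = -1/3*(-74) = 74/3 ≈ 24.667)
V(Q) = (5 + Q + Q**2)/(4 + Q) (V(Q) = (5 + (Q*Q + Q))/(Q + 4) = (5 + (Q**2 + Q))/(4 + Q) = (5 + (Q + Q**2))/(4 + Q) = (5 + Q + Q**2)/(4 + Q))
E*(T + V(2)) = 43*(74/3 + (5 + 2 + 2**2)/(4 + 2)) = 43*(74/3 + (5 + 2 + 4)/6) = 43*(74/3 + (1/6)*11) = 43*(74/3 + 11/6) = 43*(53/2) = 2279/2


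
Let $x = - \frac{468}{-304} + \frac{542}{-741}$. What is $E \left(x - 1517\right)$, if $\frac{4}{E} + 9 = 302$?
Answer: $- \frac{4493993}{217113} \approx -20.699$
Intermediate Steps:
$E = \frac{4}{293}$ ($E = \frac{4}{-9 + 302} = \frac{4}{293} \approx 0.013652$)
$x = \frac{2395}{2964}$ ($x = \left(-468\right) \left(- \frac{1}{304}\right) + 542 \left(- \frac{1}{741}\right) = \frac{117}{76} - \frac{542}{741} = \frac{2395}{2964} \approx 0.80803$)
$E \left(x - 1517\right) = \frac{4 \left(\frac{2395}{2964} - 1517\right)}{293} = \frac{4}{293} \left(- \frac{4493993}{2964}\right) = - \frac{4493993}{217113}$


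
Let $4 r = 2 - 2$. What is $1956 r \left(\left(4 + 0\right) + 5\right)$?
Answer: $0$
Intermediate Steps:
$r = 0$ ($r = \frac{2 - 2}{4} = \frac{1}{4} \cdot 0 = 0$)
$1956 r \left(\left(4 + 0\right) + 5\right) = 1956 \cdot 0 \left(\left(4 + 0\right) + 5\right) = 1956 \cdot 0 \left(4 + 5\right) = 1956 \cdot 0 \cdot 9 = 1956 \cdot 0 = 0$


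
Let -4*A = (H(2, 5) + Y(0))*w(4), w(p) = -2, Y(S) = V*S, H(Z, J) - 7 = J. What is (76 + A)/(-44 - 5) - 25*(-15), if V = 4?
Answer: 18293/49 ≈ 373.33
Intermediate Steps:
H(Z, J) = 7 + J
Y(S) = 4*S
A = 6 (A = -((7 + 5) + 4*0)*(-2)/4 = -(12 + 0)*(-2)/4 = -3*(-2) = -¼*(-24) = 6)
(76 + A)/(-44 - 5) - 25*(-15) = (76 + 6)/(-44 - 5) - 25*(-15) = 82/(-49) + 375 = 82*(-1/49) + 375 = -82/49 + 375 = 18293/49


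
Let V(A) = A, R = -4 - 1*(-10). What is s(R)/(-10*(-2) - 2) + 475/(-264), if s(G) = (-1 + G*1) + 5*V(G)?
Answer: 115/792 ≈ 0.14520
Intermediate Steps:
R = 6 (R = -4 + 10 = 6)
s(G) = -1 + 6*G (s(G) = (-1 + G*1) + 5*G = (-1 + G) + 5*G = -1 + 6*G)
s(R)/(-10*(-2) - 2) + 475/(-264) = (-1 + 6*6)/(-10*(-2) - 2) + 475/(-264) = (-1 + 36)/(20 - 2) + 475*(-1/264) = 35/18 - 475/264 = 115/792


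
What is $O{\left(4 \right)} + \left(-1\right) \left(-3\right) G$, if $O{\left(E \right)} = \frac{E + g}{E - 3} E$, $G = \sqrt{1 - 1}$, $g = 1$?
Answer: $20$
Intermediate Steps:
$G = 0$ ($G = \sqrt{0} = 0$)
$O{\left(E \right)} = \frac{E \left(1 + E\right)}{-3 + E}$ ($O{\left(E \right)} = \frac{E + 1}{E - 3} E = \frac{1 + E}{-3 + E} E = \frac{E \left(1 + E\right)}{-3 + E}$)
$O{\left(4 \right)} + \left(-1\right) \left(-3\right) G = \frac{4 \left(1 + 4\right)}{-3 + 4} + \left(-1\right) \left(-3\right) 0 = 4 \cdot 1^{-1} \cdot 5 + 3 \cdot 0 = 4 \cdot 1 \cdot 5 + 0 = 20 + 0 = 20$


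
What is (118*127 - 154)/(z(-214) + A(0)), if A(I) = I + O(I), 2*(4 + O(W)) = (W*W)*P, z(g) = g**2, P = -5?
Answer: 103/318 ≈ 0.32390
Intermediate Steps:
O(W) = -4 - 5*W**2/2 (O(W) = -4 + ((W*W)*(-5))/2 = -4 + (W**2*(-5))/2 = -4 + (-5*W**2)/2 = -4 - 5*W**2/2)
A(I) = -4 + I - 5*I**2/2 (A(I) = I + (-4 - 5*I**2/2) = -4 + I - 5*I**2/2)
(118*127 - 154)/(z(-214) + A(0)) = (118*127 - 154)/((-214)**2 + (-4 + 0 - 5/2*0**2)) = (14986 - 154)/(45796 + (-4 + 0 - 5/2*0)) = 14832/(45796 + (-4 + 0 + 0)) = 14832/(45796 - 4) = 14832/45792 = 14832*(1/45792) = 103/318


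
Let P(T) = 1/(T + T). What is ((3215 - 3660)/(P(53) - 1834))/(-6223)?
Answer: -47170/1209769869 ≈ -3.8991e-5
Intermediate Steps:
P(T) = 1/(2*T)
((3215 - 3660)/(P(53) - 1834))/(-6223) = ((3215 - 3660)/((1/2)/53 - 1834))/(-6223) = -445/((1/2)*(1/53) - 1834)*(-1/6223) = -445/(1/106 - 1834)*(-1/6223) = -445/(-194403/106)*(-1/6223) = -445*(-106/194403)*(-1/6223) = (47170/194403)*(-1/6223) = -47170/1209769869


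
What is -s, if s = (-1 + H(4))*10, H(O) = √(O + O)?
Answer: 10 - 20*√2 ≈ -18.284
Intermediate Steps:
H(O) = √2*√O (H(O) = √(2*O) = √2*√O)
s = -10 + 20*√2 (s = (-1 + √2*√4)*10 = (-1 + √2*2)*10 = (-1 + 2*√2)*10 = -10 + 20*√2 ≈ 18.284)
-s = -(-10 + 20*√2) = 10 - 20*√2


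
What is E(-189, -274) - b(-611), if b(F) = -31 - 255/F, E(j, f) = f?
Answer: -148728/611 ≈ -243.42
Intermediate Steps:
E(-189, -274) - b(-611) = -274 - (-31 - 255/(-611)) = -274 - (-31 - 255*(-1/611)) = -274 - (-31 + 255/611) = -274 - 1*(-18686/611) = -274 + 18686/611 = -148728/611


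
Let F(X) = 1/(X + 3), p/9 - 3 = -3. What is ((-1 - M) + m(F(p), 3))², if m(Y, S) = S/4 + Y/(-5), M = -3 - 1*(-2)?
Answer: 1681/3600 ≈ 0.46694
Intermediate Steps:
p = 0 (p = 27 + 9*(-3) = 27 - 27 = 0)
M = -1 (M = -3 + 2 = -1)
F(X) = 1/(3 + X)
m(Y, S) = -Y/5 + S/4 (m(Y, S) = S*(¼) + Y*(-⅕) = S/4 - Y/5 = -Y/5 + S/4)
((-1 - M) + m(F(p), 3))² = ((-1 - 1*(-1)) + (-1/(5*(3 + 0)) + (¼)*3))² = ((-1 + 1) + (-⅕/3 + ¾))² = (0 + (-⅕*⅓ + ¾))² = (0 + (-1/15 + ¾))² = (0 + 41/60)² = (41/60)² = 1681/3600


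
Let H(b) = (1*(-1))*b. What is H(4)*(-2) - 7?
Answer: 1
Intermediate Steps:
H(b) = -b
H(4)*(-2) - 7 = -1*4*(-2) - 7 = -4*(-2) - 7 = 8 - 7 = 1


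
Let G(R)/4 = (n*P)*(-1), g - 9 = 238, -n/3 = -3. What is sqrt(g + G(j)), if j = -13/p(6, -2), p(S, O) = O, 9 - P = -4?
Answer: I*sqrt(221) ≈ 14.866*I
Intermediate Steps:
n = 9 (n = -3*(-3) = 9)
P = 13 (P = 9 - 1*(-4) = 9 + 4 = 13)
g = 247 (g = 9 + 238 = 247)
j = 13/2 (j = -13/(-2) = -13*(-1/2) = 13/2 ≈ 6.5000)
G(R) = -468 (G(R) = 4*((9*13)*(-1)) = 4*(117*(-1)) = 4*(-117) = -468)
sqrt(g + G(j)) = sqrt(247 - 468) = sqrt(-221) = I*sqrt(221)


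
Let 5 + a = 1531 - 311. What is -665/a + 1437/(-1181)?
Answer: -506264/286983 ≈ -1.7641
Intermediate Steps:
a = 1215 (a = -5 + (1531 - 311) = -5 + 1220 = 1215)
-665/a + 1437/(-1181) = -665/1215 + 1437/(-1181) = -665*1/1215 + 1437*(-1/1181) = -133/243 - 1437/1181 = -506264/286983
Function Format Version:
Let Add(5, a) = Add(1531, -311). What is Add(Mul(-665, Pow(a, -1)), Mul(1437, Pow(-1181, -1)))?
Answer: Rational(-506264, 286983) ≈ -1.7641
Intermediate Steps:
a = 1215 (a = Add(-5, Add(1531, -311)) = Add(-5, 1220) = 1215)
Add(Mul(-665, Pow(a, -1)), Mul(1437, Pow(-1181, -1))) = Add(Mul(-665, Pow(1215, -1)), Mul(1437, Pow(-1181, -1))) = Add(Mul(-665, Rational(1, 1215)), Mul(1437, Rational(-1, 1181))) = Add(Rational(-133, 243), Rational(-1437, 1181)) = Rational(-506264, 286983)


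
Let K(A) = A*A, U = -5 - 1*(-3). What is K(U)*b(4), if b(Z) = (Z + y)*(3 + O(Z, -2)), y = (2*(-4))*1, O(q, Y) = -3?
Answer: 0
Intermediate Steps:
y = -8 (y = -8*1 = -8)
U = -2 (U = -5 + 3 = -2)
b(Z) = 0 (b(Z) = (Z - 8)*(3 - 3) = (-8 + Z)*0 = 0)
K(A) = A**2
K(U)*b(4) = (-2)**2*0 = 4*0 = 0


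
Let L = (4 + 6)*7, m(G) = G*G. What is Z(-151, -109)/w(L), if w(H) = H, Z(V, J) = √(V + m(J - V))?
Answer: √1613/70 ≈ 0.57375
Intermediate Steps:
m(G) = G²
L = 70 (L = 10*7 = 70)
Z(V, J) = √(V + (J - V)²)
Z(-151, -109)/w(L) = √(-151 + (-109 - 1*(-151))²)/70 = √(-151 + (-109 + 151)²)*(1/70) = √(-151 + 42²)*(1/70) = √(-151 + 1764)*(1/70) = √1613*(1/70) = √1613/70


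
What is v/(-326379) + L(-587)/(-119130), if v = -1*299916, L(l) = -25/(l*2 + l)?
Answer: 4194583243627/4564691653698 ≈ 0.91892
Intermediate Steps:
L(l) = -25/(3*l) (L(l) = -25/(2*l + l) = -25*1/(3*l) = -25/(3*l))
v = -299916
v/(-326379) + L(-587)/(-119130) = -299916/(-326379) - 25/3/(-587)/(-119130) = -299916*(-1/326379) - 25/3*(-1/587)*(-1/119130) = 99972/108793 + (25/1761)*(-1/119130) = 99972/108793 - 5/41957586 = 4194583243627/4564691653698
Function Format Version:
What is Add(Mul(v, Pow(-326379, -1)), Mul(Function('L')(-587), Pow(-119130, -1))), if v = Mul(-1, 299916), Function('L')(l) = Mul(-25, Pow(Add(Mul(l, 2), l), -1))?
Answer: Rational(4194583243627, 4564691653698) ≈ 0.91892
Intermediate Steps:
Function('L')(l) = Mul(Rational(-25, 3), Pow(l, -1)) (Function('L')(l) = Mul(-25, Pow(Add(Mul(2, l), l), -1)) = Mul(-25, Pow(Mul(3, l), -1)) = Mul(-25, Mul(Rational(1, 3), Pow(l, -1))) = Mul(Rational(-25, 3), Pow(l, -1)))
v = -299916
Add(Mul(v, Pow(-326379, -1)), Mul(Function('L')(-587), Pow(-119130, -1))) = Add(Mul(-299916, Pow(-326379, -1)), Mul(Mul(Rational(-25, 3), Pow(-587, -1)), Pow(-119130, -1))) = Add(Mul(-299916, Rational(-1, 326379)), Mul(Mul(Rational(-25, 3), Rational(-1, 587)), Rational(-1, 119130))) = Add(Rational(99972, 108793), Mul(Rational(25, 1761), Rational(-1, 119130))) = Add(Rational(99972, 108793), Rational(-5, 41957586)) = Rational(4194583243627, 4564691653698)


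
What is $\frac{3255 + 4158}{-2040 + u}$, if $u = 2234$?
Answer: $\frac{7413}{194} \approx 38.211$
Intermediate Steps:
$\frac{3255 + 4158}{-2040 + u} = \frac{3255 + 4158}{-2040 + 2234} = \frac{7413}{194}$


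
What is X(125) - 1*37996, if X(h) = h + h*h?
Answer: -22246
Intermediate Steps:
X(h) = h + h²
X(125) - 1*37996 = 125*(1 + 125) - 1*37996 = 125*126 - 37996 = 15750 - 37996 = -22246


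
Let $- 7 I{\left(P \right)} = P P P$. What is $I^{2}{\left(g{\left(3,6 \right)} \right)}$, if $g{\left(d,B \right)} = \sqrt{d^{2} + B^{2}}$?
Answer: $\frac{91125}{49} \approx 1859.7$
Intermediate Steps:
$g{\left(d,B \right)} = \sqrt{B^{2} + d^{2}}$
$I{\left(P \right)} = - \frac{P^{3}}{7}$ ($I{\left(P \right)} = - \frac{P P P}{7} = - \frac{P^{2} P}{7} = - \frac{P^{3}}{7}$)
$I^{2}{\left(g{\left(3,6 \right)} \right)} = \left(- \frac{\left(\sqrt{6^{2} + 3^{2}}\right)^{3}}{7}\right)^{2} = \left(- \frac{\left(\sqrt{36 + 9}\right)^{3}}{7}\right)^{2} = \left(- \frac{\left(\sqrt{45}\right)^{3}}{7}\right)^{2} = \left(- \frac{\left(3 \sqrt{5}\right)^{3}}{7}\right)^{2} = \left(- \frac{135 \sqrt{5}}{7}\right)^{2} = \frac{91125}{49}$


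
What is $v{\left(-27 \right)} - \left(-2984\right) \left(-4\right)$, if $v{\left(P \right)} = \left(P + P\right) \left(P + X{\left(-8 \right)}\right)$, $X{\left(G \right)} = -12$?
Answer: $-9830$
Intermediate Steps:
$v{\left(P \right)} = 2 P \left(-12 + P\right)$ ($v{\left(P \right)} = \left(P + P\right) \left(P - 12\right) = 2 P \left(-12 + P\right)$)
$v{\left(-27 \right)} - \left(-2984\right) \left(-4\right) = 2 \left(-27\right) \left(-12 - 27\right) - \left(-2984\right) \left(-4\right) = 2 \left(-27\right) \left(-39\right) - 11936 = 2106 - 11936 = -9830$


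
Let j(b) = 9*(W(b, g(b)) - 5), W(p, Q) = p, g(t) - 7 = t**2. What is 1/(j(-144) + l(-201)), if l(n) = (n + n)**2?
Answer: 1/160263 ≈ 6.2397e-6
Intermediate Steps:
l(n) = 4*n**2 (l(n) = (2*n)**2 = 4*n**2)
g(t) = 7 + t**2
j(b) = -45 + 9*b (j(b) = 9*(b - 5) = 9*(-5 + b) = -45 + 9*b)
1/(j(-144) + l(-201)) = 1/((-45 + 9*(-144)) + 4*(-201)**2) = 1/((-45 - 1296) + 4*40401) = 1/(-1341 + 161604) = 1/160263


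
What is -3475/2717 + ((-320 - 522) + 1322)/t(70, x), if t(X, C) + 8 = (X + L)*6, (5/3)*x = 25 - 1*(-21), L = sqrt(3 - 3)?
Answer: -31885/279851 ≈ -0.11394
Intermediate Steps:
L = 0 (L = sqrt(0) = 0)
x = 138/5 (x = 3*(25 - 1*(-21))/5 = 3*(25 + 21)/5 = (3/5)*46 = 138/5 ≈ 27.600)
t(X, C) = -8 + 6*X (t(X, C) = -8 + (X + 0)*6 = -8 + X*6 = -8 + 6*X)
-3475/2717 + ((-320 - 522) + 1322)/t(70, x) = -3475/2717 + ((-320 - 522) + 1322)/(-8 + 6*70) = -3475*1/2717 + (-842 + 1322)/(-8 + 420) = -3475/2717 + 480/412 = -3475/2717 + 480*(1/412) = -3475/2717 + 120/103 = -31885/279851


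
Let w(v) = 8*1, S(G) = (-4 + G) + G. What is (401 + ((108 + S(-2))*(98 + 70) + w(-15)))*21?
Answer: 361389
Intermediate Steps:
S(G) = -4 + 2*G
w(v) = 8
(401 + ((108 + S(-2))*(98 + 70) + w(-15)))*21 = (401 + ((108 + (-4 + 2*(-2)))*(98 + 70) + 8))*21 = (401 + ((108 + (-4 - 4))*168 + 8))*21 = (401 + ((108 - 8)*168 + 8))*21 = (401 + (100*168 + 8))*21 = (401 + (16800 + 8))*21 = (401 + 16808)*21 = 17209*21 = 361389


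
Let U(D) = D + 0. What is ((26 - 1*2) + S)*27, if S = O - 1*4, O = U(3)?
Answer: 621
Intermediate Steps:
U(D) = D
O = 3
S = -1 (S = 3 - 1*4 = 3 - 4 = -1)
((26 - 1*2) + S)*27 = ((26 - 1*2) - 1)*27 = ((26 - 2) - 1)*27 = (24 - 1)*27 = 23*27 = 621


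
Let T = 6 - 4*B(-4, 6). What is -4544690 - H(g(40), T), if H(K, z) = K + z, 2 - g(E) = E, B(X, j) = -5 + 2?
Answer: -4544670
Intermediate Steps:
B(X, j) = -3
g(E) = 2 - E
T = 18 (T = 6 - 4*(-3) = 6 + 12 = 18)
-4544690 - H(g(40), T) = -4544690 - ((2 - 1*40) + 18) = -4544690 - ((2 - 40) + 18) = -4544690 - (-38 + 18) = -4544690 - 1*(-20) = -4544690 + 20 = -4544670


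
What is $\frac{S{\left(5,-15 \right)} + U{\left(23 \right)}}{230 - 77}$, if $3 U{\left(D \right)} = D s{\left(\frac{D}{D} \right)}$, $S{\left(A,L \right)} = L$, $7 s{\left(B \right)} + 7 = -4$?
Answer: $- \frac{568}{3213} \approx -0.17678$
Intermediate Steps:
$s{\left(B \right)} = - \frac{11}{7}$ ($s{\left(B \right)} = -1 + \frac{1}{7} \left(-4\right) = -1 - \frac{4}{7} = - \frac{11}{7}$)
$U{\left(D \right)} = - \frac{11 D}{21}$ ($U{\left(D \right)} = \frac{D \left(- \frac{11}{7}\right)}{3} = \frac{\left(- \frac{11}{7}\right) D}{3} = - \frac{11 D}{21}$)
$\frac{S{\left(5,-15 \right)} + U{\left(23 \right)}}{230 - 77} = \frac{-15 - \frac{253}{21}}{230 - 77} = - \frac{568}{21 \cdot 153} = \left(- \frac{568}{21}\right) \frac{1}{153} = - \frac{568}{3213}$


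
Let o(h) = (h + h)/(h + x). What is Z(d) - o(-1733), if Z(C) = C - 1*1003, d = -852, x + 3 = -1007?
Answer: -5091731/2743 ≈ -1856.3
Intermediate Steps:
x = -1010 (x = -3 - 1007 = -1010)
Z(C) = -1003 + C (Z(C) = C - 1003 = -1003 + C)
o(h) = 2*h/(-1010 + h) (o(h) = (h + h)/(h - 1010) = (2*h)/(-1010 + h) = 2*h/(-1010 + h))
Z(d) - o(-1733) = (-1003 - 852) - 2*(-1733)/(-1010 - 1733) = -1855 - 2*(-1733)/(-2743) = -1855 - 2*(-1733)*(-1)/2743 = -1855 - 1*3466/2743 = -1855 - 3466/2743 = -5091731/2743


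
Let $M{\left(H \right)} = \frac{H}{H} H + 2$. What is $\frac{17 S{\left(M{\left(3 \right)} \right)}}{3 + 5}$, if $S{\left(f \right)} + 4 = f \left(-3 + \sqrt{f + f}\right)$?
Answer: $- \frac{323}{8} + \frac{85 \sqrt{10}}{8} \approx -6.7758$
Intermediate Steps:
$M{\left(H \right)} = 2 + H$ ($M{\left(H \right)} = 1 H + 2 = H + 2 = 2 + H$)
$S{\left(f \right)} = -4 + f \left(-3 + \sqrt{2} \sqrt{f}\right)$ ($S{\left(f \right)} = -4 + f \left(-3 + \sqrt{f + f}\right) = -4 + f \left(-3 + \sqrt{2 f}\right) = -4 + f \left(-3 + \sqrt{2} \sqrt{f}\right)$)
$\frac{17 S{\left(M{\left(3 \right)} \right)}}{3 + 5} = \frac{17 \left(-4 - 3 \left(2 + 3\right) + \sqrt{2} \left(2 + 3\right)^{\frac{3}{2}}\right)}{3 + 5} = \frac{17 \left(-4 - 15 + \sqrt{2} \cdot 5^{\frac{3}{2}}\right)}{8} = 17 \left(-4 - 15 + \sqrt{2} \cdot 5 \sqrt{5}\right) \frac{1}{8} = 17 \left(-4 - 15 + 5 \sqrt{10}\right) \frac{1}{8} = 17 \left(-19 + 5 \sqrt{10}\right) \frac{1}{8} = \left(-323 + 85 \sqrt{10}\right) \frac{1}{8} = - \frac{323}{8} + \frac{85 \sqrt{10}}{8}$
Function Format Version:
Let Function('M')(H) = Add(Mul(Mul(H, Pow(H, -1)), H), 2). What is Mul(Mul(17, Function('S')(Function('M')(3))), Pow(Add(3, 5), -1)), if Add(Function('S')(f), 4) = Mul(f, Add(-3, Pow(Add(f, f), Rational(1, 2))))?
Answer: Add(Rational(-323, 8), Mul(Rational(85, 8), Pow(10, Rational(1, 2)))) ≈ -6.7758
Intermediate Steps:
Function('M')(H) = Add(2, H) (Function('M')(H) = Add(Mul(1, H), 2) = Add(H, 2) = Add(2, H))
Function('S')(f) = Add(-4, Mul(f, Add(-3, Mul(Pow(2, Rational(1, 2)), Pow(f, Rational(1, 2)))))) (Function('S')(f) = Add(-4, Mul(f, Add(-3, Pow(Add(f, f), Rational(1, 2))))) = Add(-4, Mul(f, Add(-3, Pow(Mul(2, f), Rational(1, 2))))) = Add(-4, Mul(f, Add(-3, Mul(Pow(2, Rational(1, 2)), Pow(f, Rational(1, 2)))))))
Mul(Mul(17, Function('S')(Function('M')(3))), Pow(Add(3, 5), -1)) = Mul(Mul(17, Add(-4, Mul(-3, Add(2, 3)), Mul(Pow(2, Rational(1, 2)), Pow(Add(2, 3), Rational(3, 2))))), Pow(Add(3, 5), -1)) = Mul(Mul(17, Add(-4, Mul(-3, 5), Mul(Pow(2, Rational(1, 2)), Pow(5, Rational(3, 2))))), Pow(8, -1)) = Mul(Mul(17, Add(-4, -15, Mul(Pow(2, Rational(1, 2)), Mul(5, Pow(5, Rational(1, 2)))))), Rational(1, 8)) = Mul(Mul(17, Add(-4, -15, Mul(5, Pow(10, Rational(1, 2))))), Rational(1, 8)) = Mul(Mul(17, Add(-19, Mul(5, Pow(10, Rational(1, 2))))), Rational(1, 8)) = Mul(Add(-323, Mul(85, Pow(10, Rational(1, 2)))), Rational(1, 8)) = Add(Rational(-323, 8), Mul(Rational(85, 8), Pow(10, Rational(1, 2))))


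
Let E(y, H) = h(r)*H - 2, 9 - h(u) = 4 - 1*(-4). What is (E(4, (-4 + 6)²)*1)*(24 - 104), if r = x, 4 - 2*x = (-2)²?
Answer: -160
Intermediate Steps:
x = 0 (x = 2 - ½*(-2)² = 2 - ½*4 = 2 - 2 = 0)
r = 0
h(u) = 1 (h(u) = 9 - (4 - 1*(-4)) = 9 - (4 + 4) = 9 - 1*8 = 9 - 8 = 1)
E(y, H) = -2 + H (E(y, H) = 1*H - 2 = H - 2 = -2 + H)
(E(4, (-4 + 6)²)*1)*(24 - 104) = ((-2 + (-4 + 6)²)*1)*(24 - 104) = ((-2 + 2²)*1)*(-80) = ((-2 + 4)*1)*(-80) = (2*1)*(-80) = 2*(-80) = -160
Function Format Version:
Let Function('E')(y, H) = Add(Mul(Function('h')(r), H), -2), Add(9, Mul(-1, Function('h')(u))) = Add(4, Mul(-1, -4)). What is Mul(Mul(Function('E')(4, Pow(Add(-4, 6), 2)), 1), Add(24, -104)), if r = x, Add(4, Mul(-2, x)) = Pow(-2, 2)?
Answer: -160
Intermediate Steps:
x = 0 (x = Add(2, Mul(Rational(-1, 2), Pow(-2, 2))) = Add(2, Mul(Rational(-1, 2), 4)) = Add(2, -2) = 0)
r = 0
Function('h')(u) = 1 (Function('h')(u) = Add(9, Mul(-1, Add(4, Mul(-1, -4)))) = Add(9, Mul(-1, Add(4, 4))) = Add(9, Mul(-1, 8)) = Add(9, -8) = 1)
Function('E')(y, H) = Add(-2, H) (Function('E')(y, H) = Add(Mul(1, H), -2) = Add(H, -2) = Add(-2, H))
Mul(Mul(Function('E')(4, Pow(Add(-4, 6), 2)), 1), Add(24, -104)) = Mul(Mul(Add(-2, Pow(Add(-4, 6), 2)), 1), Add(24, -104)) = Mul(Mul(Add(-2, Pow(2, 2)), 1), -80) = Mul(Mul(Add(-2, 4), 1), -80) = Mul(Mul(2, 1), -80) = Mul(2, -80) = -160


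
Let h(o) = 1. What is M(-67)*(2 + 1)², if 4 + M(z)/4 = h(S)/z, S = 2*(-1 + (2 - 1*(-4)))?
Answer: -9684/67 ≈ -144.54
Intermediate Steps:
S = 10 (S = 2*(-1 + (2 + 4)) = 2*(-1 + 6) = 2*5 = 10)
M(z) = -16 + 4/z (M(z) = -16 + 4*(1/z) = -16 + 4/z)
M(-67)*(2 + 1)² = (-16 + 4/(-67))*(2 + 1)² = (-16 + 4*(-1/67))*3² = (-16 - 4/67)*9 = -1076/67*9 = -9684/67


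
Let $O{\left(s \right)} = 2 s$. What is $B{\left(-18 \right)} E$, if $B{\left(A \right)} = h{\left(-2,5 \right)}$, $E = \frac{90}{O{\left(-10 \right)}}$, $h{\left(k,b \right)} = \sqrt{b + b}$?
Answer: $- \frac{9 \sqrt{10}}{2} \approx -14.23$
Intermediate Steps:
$h{\left(k,b \right)} = \sqrt{2} \sqrt{b}$ ($h{\left(k,b \right)} = \sqrt{2 b} = \sqrt{2} \sqrt{b}$)
$E = - \frac{9}{2}$ ($E = \frac{90}{2 \left(-10\right)} = \frac{90}{-20} = 90 \left(- \frac{1}{20}\right) = - \frac{9}{2} \approx -4.5$)
$B{\left(A \right)} = \sqrt{10}$ ($B{\left(A \right)} = \sqrt{2} \sqrt{5} = \sqrt{10}$)
$B{\left(-18 \right)} E = \sqrt{10} \left(- \frac{9}{2}\right) = - \frac{9 \sqrt{10}}{2}$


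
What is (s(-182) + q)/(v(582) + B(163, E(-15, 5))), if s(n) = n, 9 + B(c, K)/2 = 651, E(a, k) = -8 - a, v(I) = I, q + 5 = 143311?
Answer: 23854/311 ≈ 76.701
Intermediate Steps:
q = 143306 (q = -5 + 143311 = 143306)
B(c, K) = 1284 (B(c, K) = -18 + 2*651 = -18 + 1302 = 1284)
(s(-182) + q)/(v(582) + B(163, E(-15, 5))) = (-182 + 143306)/(582 + 1284) = 143124/1866 = 143124*(1/1866) = 23854/311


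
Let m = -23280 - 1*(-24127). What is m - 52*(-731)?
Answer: 38859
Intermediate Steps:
m = 847 (m = -23280 + 24127 = 847)
m - 52*(-731) = 847 - 52*(-731) = 847 + 38012 = 38859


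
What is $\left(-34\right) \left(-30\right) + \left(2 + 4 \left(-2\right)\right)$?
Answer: $1014$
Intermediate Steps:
$\left(-34\right) \left(-30\right) + \left(2 + 4 \left(-2\right)\right) = 1020 + \left(2 - 8\right) = 1020 - 6 = 1014$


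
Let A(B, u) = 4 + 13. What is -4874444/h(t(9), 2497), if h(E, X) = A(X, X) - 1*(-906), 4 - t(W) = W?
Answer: -4874444/923 ≈ -5281.1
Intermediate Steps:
t(W) = 4 - W
A(B, u) = 17
h(E, X) = 923 (h(E, X) = 17 - 1*(-906) = 17 + 906 = 923)
-4874444/h(t(9), 2497) = -4874444/923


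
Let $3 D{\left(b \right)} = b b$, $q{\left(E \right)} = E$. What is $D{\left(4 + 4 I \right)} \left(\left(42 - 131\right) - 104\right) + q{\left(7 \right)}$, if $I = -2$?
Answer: $- \frac{3067}{3} \approx -1022.3$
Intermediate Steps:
$D{\left(b \right)} = \frac{b^{2}}{3}$ ($D{\left(b \right)} = \frac{b b}{3} = \frac{b^{2}}{3}$)
$D{\left(4 + 4 I \right)} \left(\left(42 - 131\right) - 104\right) + q{\left(7 \right)} = \frac{\left(4 + 4 \left(-2\right)\right)^{2}}{3} \left(\left(42 - 131\right) - 104\right) + 7 = \frac{\left(4 - 8\right)^{2}}{3} \left(-89 - 104\right) + 7 = \frac{\left(-4\right)^{2}}{3} \left(-193\right) + 7 = \frac{1}{3} \cdot 16 \left(-193\right) + 7 = \frac{16}{3} \left(-193\right) + 7 = - \frac{3088}{3} + 7 = - \frac{3067}{3}$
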